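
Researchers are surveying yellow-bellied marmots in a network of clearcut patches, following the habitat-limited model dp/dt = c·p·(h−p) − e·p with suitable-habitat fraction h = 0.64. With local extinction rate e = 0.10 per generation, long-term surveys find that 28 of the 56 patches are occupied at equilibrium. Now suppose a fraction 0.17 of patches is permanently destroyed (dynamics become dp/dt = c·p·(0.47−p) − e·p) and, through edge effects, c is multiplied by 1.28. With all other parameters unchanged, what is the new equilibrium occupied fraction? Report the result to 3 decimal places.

0.361

Observed p* = 28/56 = 0.50000.
Balance c(h−p*) = e gives c = e/(0.64 − 0.50000) = 0.10/0.14000 = 0.71429.
New p* = 0.47 − e/c = 0.47 − 0.10000/0.91429 = 0.36063.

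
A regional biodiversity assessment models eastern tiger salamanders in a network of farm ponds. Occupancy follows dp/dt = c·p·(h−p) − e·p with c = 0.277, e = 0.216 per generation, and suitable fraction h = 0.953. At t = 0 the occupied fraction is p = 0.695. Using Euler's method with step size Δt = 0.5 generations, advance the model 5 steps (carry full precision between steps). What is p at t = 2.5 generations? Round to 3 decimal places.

0.509

Update rule: p ← p + [c·p·(h−p) − e·p]·Δt with Δt = 0.5.
p: 0.69500 → 0.64477  (Δp = -0.05023)
p: 0.64477 → 0.60266  (Δp = -0.04211)
p: 0.60266 → 0.56682  (Δp = -0.03585)
p: 0.56682 → 0.53592  (Δp = -0.03090)
p: 0.53592 → 0.50900  (Δp = -0.02692)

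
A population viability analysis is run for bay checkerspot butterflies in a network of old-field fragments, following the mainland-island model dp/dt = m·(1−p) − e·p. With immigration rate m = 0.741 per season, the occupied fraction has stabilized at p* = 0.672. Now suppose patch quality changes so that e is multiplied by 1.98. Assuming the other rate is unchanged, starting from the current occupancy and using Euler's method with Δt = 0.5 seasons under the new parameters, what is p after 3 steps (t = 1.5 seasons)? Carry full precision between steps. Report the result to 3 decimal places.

0.512

Balance m(1−p*) = e·p* gives e = m(1−p*)/p* = 0.741×0.32800/0.67200 = 0.36168.
Starting from p₀ = 0.67200; update p ← p + (dp/dt)·Δt with the new parameters.
t = 0.5: p = 0.67200 + (-0.11909) = 0.55291
t = 1: p = 0.55291 + (-0.03233) = 0.52058
t = 1.5: p = 0.52058 + (-0.00877) = 0.51181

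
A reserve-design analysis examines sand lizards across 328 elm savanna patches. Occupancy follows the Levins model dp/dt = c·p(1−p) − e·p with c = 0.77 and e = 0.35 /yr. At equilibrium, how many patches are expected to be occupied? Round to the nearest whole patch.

p* = 1 − e/c = 1 − 0.35/0.77 = 0.5455.
Expected occupied patches = N × p* = 328 × 0.5455 = 178.91 ≈ 179.

179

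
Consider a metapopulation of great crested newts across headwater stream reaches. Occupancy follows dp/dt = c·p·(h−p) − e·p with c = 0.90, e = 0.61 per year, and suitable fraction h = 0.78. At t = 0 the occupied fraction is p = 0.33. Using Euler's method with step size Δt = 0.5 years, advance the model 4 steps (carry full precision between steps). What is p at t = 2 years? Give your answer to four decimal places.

0.2333

Update rule: p ← p + [c·p·(h−p) − e·p]·Δt with Δt = 0.5.
p: 0.33000 → 0.29618  (Δp = -0.03382)
p: 0.29618 → 0.27033  (Δp = -0.02585)
p: 0.27033 → 0.24988  (Δp = -0.02045)
p: 0.24988 → 0.23327  (Δp = -0.01660)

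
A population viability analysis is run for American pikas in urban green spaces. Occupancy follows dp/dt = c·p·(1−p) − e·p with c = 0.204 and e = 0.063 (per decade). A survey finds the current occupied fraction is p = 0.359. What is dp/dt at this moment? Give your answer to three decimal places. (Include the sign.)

Colonization term: c·p·(1−p) = 0.204×0.359×0.6410 = 0.04694.
Extinction term: e·p = 0.02262.
dp/dt = 0.04694 − 0.02262 = 0.02433.

0.024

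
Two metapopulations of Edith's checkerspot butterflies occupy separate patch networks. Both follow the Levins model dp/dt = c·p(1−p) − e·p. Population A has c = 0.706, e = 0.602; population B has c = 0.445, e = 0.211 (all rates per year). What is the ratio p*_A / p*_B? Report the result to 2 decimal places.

A: p*_A = 1 − 0.602/0.706 = 0.1473.
B: p*_B = 1 − 0.211/0.445 = 0.5258.
p*_A / p*_B = 0.1473/0.5258 = 0.2801.

0.28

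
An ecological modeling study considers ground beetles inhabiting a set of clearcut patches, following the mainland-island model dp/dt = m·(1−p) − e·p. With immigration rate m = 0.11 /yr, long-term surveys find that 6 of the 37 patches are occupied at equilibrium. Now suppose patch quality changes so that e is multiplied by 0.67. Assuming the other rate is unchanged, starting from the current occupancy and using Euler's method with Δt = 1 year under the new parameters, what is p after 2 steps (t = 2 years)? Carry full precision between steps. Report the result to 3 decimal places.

Observed p* = 6/37 = 0.16216.
Balance m(1−p*) = e·p* gives e = m(1−p*)/p* = 0.11×0.83784/0.16216 = 0.56833.
Starting from p₀ = 0.16216; update p ← p + (dp/dt)·Δt with the new parameters.
  1  |  dp/dt·Δt = +0.030414  |  p_1 = 0.192576
  2  |  dp/dt·Δt = +0.015487  |  p_2 = 0.208063

0.208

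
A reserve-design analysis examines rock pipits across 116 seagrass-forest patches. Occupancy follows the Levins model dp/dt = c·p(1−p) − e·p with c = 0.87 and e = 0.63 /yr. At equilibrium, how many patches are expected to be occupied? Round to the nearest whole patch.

32

p* = 1 − e/c = 1 − 0.63/0.87 = 0.2759.
Expected occupied patches = N × p* = 116 × 0.2759 = 32.00 ≈ 32.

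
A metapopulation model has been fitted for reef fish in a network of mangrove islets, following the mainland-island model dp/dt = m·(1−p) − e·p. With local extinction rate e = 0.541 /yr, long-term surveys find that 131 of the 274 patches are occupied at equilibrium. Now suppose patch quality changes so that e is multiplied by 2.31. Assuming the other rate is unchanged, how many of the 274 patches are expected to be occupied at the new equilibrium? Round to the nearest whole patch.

Observed p* = 131/274 = 0.47810.
Balance m(1−p*) = e·p* gives m = e·p*/(1−p*) = 0.541×0.47810/0.52190 = 0.49560.
New p* = m/(m+e) = 0.49560/(0.49560+1.24971) = 0.28396.
Expected occupied = 274 × 0.28396 = 77.81 ≈ 78.

78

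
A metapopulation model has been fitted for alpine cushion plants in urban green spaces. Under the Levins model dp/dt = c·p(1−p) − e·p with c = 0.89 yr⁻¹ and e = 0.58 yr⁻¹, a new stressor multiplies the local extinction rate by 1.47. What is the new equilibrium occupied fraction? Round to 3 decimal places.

Before: p* = 1 − 0.58/0.89 = 0.3483.
After the change, c = 0.89, e = 0.8526, so p* = 1 − 0.8526/0.89 = 0.0420.

0.042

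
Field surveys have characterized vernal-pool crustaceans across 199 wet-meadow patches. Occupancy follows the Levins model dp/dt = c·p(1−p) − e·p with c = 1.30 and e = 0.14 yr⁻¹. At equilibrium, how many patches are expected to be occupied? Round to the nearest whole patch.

p* = 1 − e/c = 1 − 0.14/1.30 = 0.8923.
Expected occupied patches = N × p* = 199 × 0.8923 = 177.57 ≈ 178.

178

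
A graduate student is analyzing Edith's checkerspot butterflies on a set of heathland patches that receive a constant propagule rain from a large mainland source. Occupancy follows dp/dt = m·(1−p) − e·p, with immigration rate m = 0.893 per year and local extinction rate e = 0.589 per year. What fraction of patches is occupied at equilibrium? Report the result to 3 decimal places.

At equilibrium the propagule rain into empty patches balances local extinction: m(1−p*) = e·p*.
p* = m/(m+e) = 0.893/(0.893+0.589) = 0.893/1.4820 = 0.6026.

0.603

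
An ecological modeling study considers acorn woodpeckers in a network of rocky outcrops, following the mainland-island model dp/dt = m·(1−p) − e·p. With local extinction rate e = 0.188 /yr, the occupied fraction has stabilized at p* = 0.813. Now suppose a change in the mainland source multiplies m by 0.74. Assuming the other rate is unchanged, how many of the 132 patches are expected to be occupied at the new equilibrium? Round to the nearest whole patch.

101

Balance m(1−p*) = e·p* gives m = e·p*/(1−p*) = 0.188×0.81300/0.18700 = 0.81735.
New p* = m/(m+e) = 0.60484/(0.60484+0.18800) = 0.76288.
Expected occupied = 132 × 0.76288 = 100.70 ≈ 101.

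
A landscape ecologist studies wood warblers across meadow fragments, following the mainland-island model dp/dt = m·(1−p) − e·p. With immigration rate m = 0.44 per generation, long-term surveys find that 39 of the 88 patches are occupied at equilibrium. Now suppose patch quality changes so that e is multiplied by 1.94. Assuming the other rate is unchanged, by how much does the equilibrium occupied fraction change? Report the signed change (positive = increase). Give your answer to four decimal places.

Observed p* = 39/88 = 0.44318.
Balance m(1−p*) = e·p* gives e = m(1−p*)/p* = 0.44×0.55682/0.44318 = 0.55282.
New p* = m/(m+e) = 0.44000/(0.44000+1.07247) = 0.29091.
Δp* = 0.29091 − 0.44318 = -0.15227.

-0.1523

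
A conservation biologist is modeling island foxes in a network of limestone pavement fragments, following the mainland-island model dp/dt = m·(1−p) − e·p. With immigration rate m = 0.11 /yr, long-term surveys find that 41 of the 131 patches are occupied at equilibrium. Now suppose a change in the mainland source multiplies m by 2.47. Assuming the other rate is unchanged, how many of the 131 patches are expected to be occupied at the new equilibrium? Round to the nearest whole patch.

69

Observed p* = 41/131 = 0.31298.
Balance m(1−p*) = e·p* gives e = m(1−p*)/p* = 0.11×0.68702/0.31298 = 0.24146.
New p* = m/(m+e) = 0.27170/(0.27170+0.24146) = 0.52946.
Expected occupied = 131 × 0.52946 = 69.36 ≈ 69.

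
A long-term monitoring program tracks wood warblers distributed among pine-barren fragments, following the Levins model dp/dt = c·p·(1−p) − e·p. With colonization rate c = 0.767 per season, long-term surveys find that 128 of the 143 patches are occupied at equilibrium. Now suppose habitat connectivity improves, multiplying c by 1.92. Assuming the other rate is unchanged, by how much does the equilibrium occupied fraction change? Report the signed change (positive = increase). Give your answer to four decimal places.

Observed p* = 128/143 = 0.89510.
Balance c(1−p*) = e gives e = 0.767×(1 − 0.89510) = 0.08046.
New p* = 1 − e/c = 1 − 0.08046/1.47264 = 0.94536.
Δp* = 0.94536 − 0.89510 = +0.05026.

0.0503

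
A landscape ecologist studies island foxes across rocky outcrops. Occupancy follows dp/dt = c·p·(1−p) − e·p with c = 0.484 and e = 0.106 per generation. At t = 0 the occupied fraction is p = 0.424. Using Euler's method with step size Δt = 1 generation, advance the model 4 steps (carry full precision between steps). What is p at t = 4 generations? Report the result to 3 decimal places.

0.672

Update rule: p ← p + [c·p·(1−p) − e·p]·Δt with Δt = 1.
  1  |  dp/dt·Δt = +0.073260  |  p_1 = 0.497260
  2  |  dp/dt·Δt = +0.068287  |  p_2 = 0.565547
  3  |  dp/dt·Δt = +0.058973  |  p_3 = 0.624520
  4  |  dp/dt·Δt = +0.047296  |  p_4 = 0.671816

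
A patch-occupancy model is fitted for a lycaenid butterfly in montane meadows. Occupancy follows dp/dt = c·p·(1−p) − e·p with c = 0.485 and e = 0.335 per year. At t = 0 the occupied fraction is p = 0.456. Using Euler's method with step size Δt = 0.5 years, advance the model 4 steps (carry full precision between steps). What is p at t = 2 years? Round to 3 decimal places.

0.403

Update rule: p ← p + [c·p·(1−p) − e·p]·Δt with Δt = 0.5.
t = 0.5: p = 0.45600 + (-0.01622) = 0.43978
t = 1: p = 0.43978 + (-0.01392) = 0.42586
t = 1.5: p = 0.42586 + (-0.01204) = 0.41382
t = 2: p = 0.41382 + (-0.01049) = 0.40333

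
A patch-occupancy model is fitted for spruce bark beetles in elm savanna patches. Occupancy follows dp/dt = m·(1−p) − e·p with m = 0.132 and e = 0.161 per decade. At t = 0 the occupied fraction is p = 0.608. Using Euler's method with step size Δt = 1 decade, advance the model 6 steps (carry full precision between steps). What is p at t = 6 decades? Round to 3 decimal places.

Update rule: p ← p + [m·(1−p) − e·p]·Δt with Δt = 1.
t = 1: p = 0.60800 + (-0.04614) = 0.56186
t = 2: p = 0.56186 + (-0.03262) = 0.52923
t = 3: p = 0.52923 + (-0.02307) = 0.50617
t = 4: p = 0.50617 + (-0.01631) = 0.48986
t = 5: p = 0.48986 + (-0.01153) = 0.47833
t = 6: p = 0.47833 + (-0.00815) = 0.47018

0.470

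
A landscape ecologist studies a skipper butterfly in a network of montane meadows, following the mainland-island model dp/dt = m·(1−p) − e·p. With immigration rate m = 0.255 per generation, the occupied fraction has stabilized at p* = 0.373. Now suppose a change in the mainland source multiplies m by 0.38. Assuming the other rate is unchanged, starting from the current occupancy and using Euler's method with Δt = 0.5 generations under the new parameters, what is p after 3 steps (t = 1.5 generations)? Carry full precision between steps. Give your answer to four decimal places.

0.2600

Balance m(1−p*) = e·p* gives e = m(1−p*)/p* = 0.255×0.62700/0.37300 = 0.42865.
Starting from p₀ = 0.37300; update p ← p + (dp/dt)·Δt with the new parameters.
p: 0.37300 → 0.32344  (Δp = -0.04956)
p: 0.32344 → 0.28690  (Δp = -0.03654)
p: 0.28690 → 0.25996  (Δp = -0.02694)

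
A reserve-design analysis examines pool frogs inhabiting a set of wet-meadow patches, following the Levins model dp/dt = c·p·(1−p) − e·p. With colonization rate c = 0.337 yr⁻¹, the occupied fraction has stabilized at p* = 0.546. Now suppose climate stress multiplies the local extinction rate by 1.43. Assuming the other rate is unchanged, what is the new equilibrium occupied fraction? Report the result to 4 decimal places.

Balance c(1−p*) = e gives e = 0.337×(1 − 0.54600) = 0.15300.
New p* = 1 − e/c = 1 − 0.21879/0.33700 = 0.35077.

0.3508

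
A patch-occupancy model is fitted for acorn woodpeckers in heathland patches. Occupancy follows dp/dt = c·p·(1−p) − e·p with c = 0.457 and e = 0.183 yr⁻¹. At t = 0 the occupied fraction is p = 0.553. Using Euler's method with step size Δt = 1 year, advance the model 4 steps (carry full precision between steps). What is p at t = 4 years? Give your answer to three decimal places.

0.586

Update rule: p ← p + [c·p·(1−p) − e·p]·Δt with Δt = 1.
  1  |  dp/dt·Δt = +0.011767  |  p_1 = 0.564767
  2  |  dp/dt·Δt = +0.008981  |  p_2 = 0.573748
  3  |  dp/dt·Δt = +0.006769  |  p_3 = 0.580516
  4  |  dp/dt·Δt = +0.005053  |  p_4 = 0.585569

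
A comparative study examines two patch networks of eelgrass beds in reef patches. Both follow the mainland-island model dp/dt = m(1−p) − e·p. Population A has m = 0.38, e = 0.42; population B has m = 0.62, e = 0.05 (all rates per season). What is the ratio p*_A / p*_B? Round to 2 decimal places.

A: p*_A = m/(m+e) = 0.38/0.8000 = 0.4750.
B: p*_B = 0.62/0.6700 = 0.9254.
p*_A / p*_B = 0.4750/0.9254 = 0.5133.

0.51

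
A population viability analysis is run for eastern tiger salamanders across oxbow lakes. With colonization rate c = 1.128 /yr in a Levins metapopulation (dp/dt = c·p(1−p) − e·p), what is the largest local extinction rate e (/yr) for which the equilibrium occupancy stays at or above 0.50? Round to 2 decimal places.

1 − e/c ≥ 0.50 ⇒ e ≤ c(1 − 0.50) = 1.128 × 0.5000.
e_max = 0.5640.

0.56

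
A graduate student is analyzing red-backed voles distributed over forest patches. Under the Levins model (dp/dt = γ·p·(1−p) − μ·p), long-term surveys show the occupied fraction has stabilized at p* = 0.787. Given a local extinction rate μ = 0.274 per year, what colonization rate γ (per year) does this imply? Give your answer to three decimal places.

1.286

At equilibrium γ(1−p*) = μ, so γ = μ/(1−p*).
γ = 0.274/(1 − 0.787) = 0.274/0.2130 = 1.2864.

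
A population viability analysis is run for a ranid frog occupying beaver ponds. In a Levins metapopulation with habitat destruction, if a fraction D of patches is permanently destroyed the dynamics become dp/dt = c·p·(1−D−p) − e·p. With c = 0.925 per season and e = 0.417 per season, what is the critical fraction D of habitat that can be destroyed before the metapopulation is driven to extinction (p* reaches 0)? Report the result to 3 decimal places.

0.549

The nontrivial equilibrium is p* = (1−D) − e/c; extinction occurs when this hits zero.
So D_crit = 1 − e/c = 1 − 0.417/0.925 = 1 − 0.4508 = 0.5492.
This equals the undisturbed p*, a classic result of Lande's extension.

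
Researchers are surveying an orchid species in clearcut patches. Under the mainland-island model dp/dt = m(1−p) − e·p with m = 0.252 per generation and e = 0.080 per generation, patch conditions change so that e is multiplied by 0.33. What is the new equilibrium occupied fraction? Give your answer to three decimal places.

Before: p* = 0.252/(0.252+0.080) = 0.7590.
After: m = 0.252, e = 0.0264; p* = 0.252/0.2784 = 0.9052.

0.905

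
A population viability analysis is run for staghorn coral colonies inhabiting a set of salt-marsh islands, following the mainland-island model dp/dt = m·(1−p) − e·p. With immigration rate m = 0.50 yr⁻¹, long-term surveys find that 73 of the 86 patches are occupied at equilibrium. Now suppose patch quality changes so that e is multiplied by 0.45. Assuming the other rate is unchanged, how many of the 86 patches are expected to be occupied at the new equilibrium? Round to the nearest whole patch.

Observed p* = 73/86 = 0.84884.
Balance m(1−p*) = e·p* gives e = m(1−p*)/p* = 0.50×0.15116/0.84884 = 0.08904.
New p* = m/(m+e) = 0.50000/(0.50000+0.04007) = 0.92581.
Expected occupied = 86 × 0.92581 = 79.62 ≈ 80.

80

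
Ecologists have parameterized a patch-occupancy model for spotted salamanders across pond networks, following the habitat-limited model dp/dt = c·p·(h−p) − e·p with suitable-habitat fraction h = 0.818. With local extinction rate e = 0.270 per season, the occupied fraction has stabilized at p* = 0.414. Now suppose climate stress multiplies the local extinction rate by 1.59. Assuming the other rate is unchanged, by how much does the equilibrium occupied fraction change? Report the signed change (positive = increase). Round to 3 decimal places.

-0.238

Balance c(h−p*) = e gives c = e/(0.818 − 0.41400) = 0.270/0.40400 = 0.66832.
New p* = 0.818 − e/c = 0.818 − 0.42930/0.66832 = 0.17564.
Δp* = 0.17564 − 0.41400 = -0.23836.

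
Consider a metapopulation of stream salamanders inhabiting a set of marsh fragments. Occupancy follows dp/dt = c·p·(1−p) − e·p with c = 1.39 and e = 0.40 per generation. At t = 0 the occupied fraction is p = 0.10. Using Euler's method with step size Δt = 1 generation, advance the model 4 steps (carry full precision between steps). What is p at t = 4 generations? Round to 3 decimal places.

0.645

Update rule: p ← p + [c·p·(1−p) − e·p]·Δt with Δt = 1.
p: 0.10000 → 0.18510  (Δp = +0.08510)
p: 0.18510 → 0.32072  (Δp = +0.13562)
p: 0.32072 → 0.49526  (Δp = +0.17454)
p: 0.49526 → 0.64463  (Δp = +0.14936)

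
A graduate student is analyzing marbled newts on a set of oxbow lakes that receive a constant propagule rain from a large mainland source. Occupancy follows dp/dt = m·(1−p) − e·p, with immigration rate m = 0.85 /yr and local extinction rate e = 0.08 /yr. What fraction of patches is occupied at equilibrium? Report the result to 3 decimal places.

Setting dp/dt = 0: m − m·p* = e·p*, so m = (m+e)·p*.
p* = m/(m+e) = 0.85/(0.85+0.08) = 0.85/0.9300 = 0.9140.

0.914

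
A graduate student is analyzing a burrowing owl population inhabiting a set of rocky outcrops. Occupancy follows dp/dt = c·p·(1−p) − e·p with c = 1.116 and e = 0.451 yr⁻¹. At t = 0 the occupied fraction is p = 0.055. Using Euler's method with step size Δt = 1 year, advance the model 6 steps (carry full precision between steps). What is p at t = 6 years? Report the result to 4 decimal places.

0.4859

Update rule: p ← p + [c·p·(1−p) − e·p]·Δt with Δt = 1.
step 1: Δp = +0.03320, p = 0.08820
step 2: Δp = +0.04997, p = 0.13817
step 3: Δp = +0.07058, p = 0.20875
step 4: Δp = +0.09019, p = 0.29893
step 5: Δp = +0.09906, p = 0.39800
step 6: Δp = +0.08789, p = 0.48589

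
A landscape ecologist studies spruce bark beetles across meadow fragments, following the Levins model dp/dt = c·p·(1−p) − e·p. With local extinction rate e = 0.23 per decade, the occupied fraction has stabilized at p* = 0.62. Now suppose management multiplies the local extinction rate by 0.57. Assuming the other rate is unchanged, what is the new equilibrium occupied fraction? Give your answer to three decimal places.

0.783

Balance c(1−p*) = e gives c = e/(1 − 0.62000) = 0.23/0.38000 = 0.60526.
New p* = 1 − e/c = 1 − 0.13110/0.60526 = 0.78340.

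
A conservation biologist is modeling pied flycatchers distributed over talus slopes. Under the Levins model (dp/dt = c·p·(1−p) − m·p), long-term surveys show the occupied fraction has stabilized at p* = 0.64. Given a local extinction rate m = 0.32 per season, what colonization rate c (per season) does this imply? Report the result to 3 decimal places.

At equilibrium c(1−p*) = m, so c = m/(1−p*).
c = 0.32/(1 − 0.64) = 0.32/0.3600 = 0.8889.

0.889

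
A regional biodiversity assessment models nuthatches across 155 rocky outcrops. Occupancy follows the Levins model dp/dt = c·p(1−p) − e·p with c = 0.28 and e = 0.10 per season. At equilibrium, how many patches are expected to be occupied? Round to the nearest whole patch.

100

p* = 1 − e/c = 1 − 0.10/0.28 = 0.6429.
Expected occupied patches = N × p* = 155 × 0.6429 = 99.64 ≈ 100.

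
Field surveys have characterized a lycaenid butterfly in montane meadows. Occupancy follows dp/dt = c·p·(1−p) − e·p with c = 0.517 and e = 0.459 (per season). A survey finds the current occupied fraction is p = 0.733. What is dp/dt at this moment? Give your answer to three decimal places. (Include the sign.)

-0.235

Colonization term: c·p·(1−p) = 0.517×0.733×0.2670 = 0.10118.
Extinction term: e·p = 0.33645.
dp/dt = 0.10118 − 0.33645 = -0.23526.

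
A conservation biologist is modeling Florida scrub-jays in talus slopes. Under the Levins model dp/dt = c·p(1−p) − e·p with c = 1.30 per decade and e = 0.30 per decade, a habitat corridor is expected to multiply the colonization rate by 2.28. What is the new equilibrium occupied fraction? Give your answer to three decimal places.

Before: p* = 1 − 0.30/1.30 = 0.7692.
After the change, c = 2.964, e = 0.3, so p* = 1 − 0.3/2.964 = 0.8988.

0.899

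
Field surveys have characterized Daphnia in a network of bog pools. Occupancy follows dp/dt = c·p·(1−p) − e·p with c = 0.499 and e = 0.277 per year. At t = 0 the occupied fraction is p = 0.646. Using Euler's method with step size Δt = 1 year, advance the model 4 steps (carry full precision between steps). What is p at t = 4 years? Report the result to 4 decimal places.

Update rule: p ← p + [c·p·(1−p) − e·p]·Δt with Δt = 1.
step 1: Δp = -0.06483, p = 0.58117
step 2: Δp = -0.03952, p = 0.54165
step 3: Δp = -0.02615, p = 0.51550
step 4: Δp = -0.01816, p = 0.49733

0.4973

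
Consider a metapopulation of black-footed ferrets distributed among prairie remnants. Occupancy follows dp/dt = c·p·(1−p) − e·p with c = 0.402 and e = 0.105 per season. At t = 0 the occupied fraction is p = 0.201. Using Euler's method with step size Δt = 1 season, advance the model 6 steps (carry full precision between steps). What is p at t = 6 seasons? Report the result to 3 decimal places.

0.507

Update rule: p ← p + [c·p·(1−p) − e·p]·Δt with Δt = 1.
t = 1: p = 0.20100 + (+0.04346) = 0.24446
t = 2: p = 0.24446 + (+0.04858) = 0.29304
t = 3: p = 0.29304 + (+0.05251) = 0.34555
t = 4: p = 0.34555 + (+0.05463) = 0.40018
t = 5: p = 0.40018 + (+0.05448) = 0.45465
t = 6: p = 0.45465 + (+0.05193) = 0.50659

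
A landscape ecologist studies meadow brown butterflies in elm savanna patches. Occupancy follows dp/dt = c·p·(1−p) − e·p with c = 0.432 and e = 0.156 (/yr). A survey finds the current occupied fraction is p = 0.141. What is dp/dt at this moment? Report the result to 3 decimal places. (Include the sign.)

Colonization term: c·p·(1−p) = 0.432×0.141×0.8590 = 0.05232.
Extinction term: e·p = 0.02200.
dp/dt = 0.05232 − 0.02200 = 0.03033.

0.030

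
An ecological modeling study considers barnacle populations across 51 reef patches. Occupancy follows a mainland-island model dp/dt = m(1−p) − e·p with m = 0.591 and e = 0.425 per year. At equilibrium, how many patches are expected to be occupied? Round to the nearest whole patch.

p* = m/(m+e) = 0.591/1.0160 = 0.5817.
Expected occupied patches = N × p* = 51 × 0.5817 = 29.67 ≈ 30.

30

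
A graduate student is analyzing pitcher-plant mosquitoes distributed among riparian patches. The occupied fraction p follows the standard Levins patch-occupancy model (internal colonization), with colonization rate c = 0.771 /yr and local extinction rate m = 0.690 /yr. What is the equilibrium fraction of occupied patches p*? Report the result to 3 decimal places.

At equilibrium, colonization balances extinction: c·p*·(1−p*) = m·p*.
So p* = 1 − m/c = 1 − 0.690/0.771 = 1 − 0.8949 = 0.1051.

0.105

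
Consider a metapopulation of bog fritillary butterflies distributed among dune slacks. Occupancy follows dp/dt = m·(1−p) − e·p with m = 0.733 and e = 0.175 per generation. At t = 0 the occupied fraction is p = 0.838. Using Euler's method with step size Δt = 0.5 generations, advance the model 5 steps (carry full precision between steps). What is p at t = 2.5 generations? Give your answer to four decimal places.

0.8088

Update rule: p ← p + [m·(1−p) − e·p]·Δt with Δt = 0.5.
step 1: Δp = -0.01395, p = 0.82405
step 2: Δp = -0.00762, p = 0.81643
step 3: Δp = -0.00416, p = 0.81227
step 4: Δp = -0.00227, p = 0.81000
step 5: Δp = -0.00124, p = 0.80876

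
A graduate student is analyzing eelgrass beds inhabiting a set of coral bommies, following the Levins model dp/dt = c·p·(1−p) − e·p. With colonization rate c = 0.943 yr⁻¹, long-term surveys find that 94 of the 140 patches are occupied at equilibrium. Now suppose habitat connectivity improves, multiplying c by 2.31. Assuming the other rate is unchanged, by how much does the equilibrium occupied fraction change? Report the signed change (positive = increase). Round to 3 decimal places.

Observed p* = 94/140 = 0.67143.
Balance c(1−p*) = e gives e = 0.943×(1 − 0.67143) = 0.30984.
New p* = 1 − e/c = 1 − 0.30984/2.17833 = 0.85776.
Δp* = 0.85776 − 0.67143 = +0.18633.

0.186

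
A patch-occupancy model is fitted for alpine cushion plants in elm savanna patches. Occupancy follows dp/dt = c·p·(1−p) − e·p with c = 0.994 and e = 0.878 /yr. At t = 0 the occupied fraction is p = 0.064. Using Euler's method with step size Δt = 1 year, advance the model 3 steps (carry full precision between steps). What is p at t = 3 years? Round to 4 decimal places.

Update rule: p ← p + [c·p·(1−p) − e·p]·Δt with Δt = 1.
  1  |  dp/dt·Δt = +0.003353  |  p_1 = 0.067353
  2  |  dp/dt·Δt = +0.003304  |  p_2 = 0.070656
  3  |  dp/dt·Δt = +0.003234  |  p_3 = 0.073890

0.0739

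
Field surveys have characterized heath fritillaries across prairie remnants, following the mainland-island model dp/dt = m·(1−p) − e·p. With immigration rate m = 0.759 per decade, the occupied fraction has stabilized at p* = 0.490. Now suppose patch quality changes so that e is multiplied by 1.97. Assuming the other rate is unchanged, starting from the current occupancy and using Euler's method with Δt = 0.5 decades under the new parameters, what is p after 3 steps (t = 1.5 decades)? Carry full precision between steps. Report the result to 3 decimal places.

Balance m(1−p*) = e·p* gives e = m(1−p*)/p* = 0.759×0.51000/0.49000 = 0.78998.
Starting from p₀ = 0.49000; update p ← p + (dp/dt)·Δt with the new parameters.
step 1: Δp = -0.18774, p = 0.30226
step 2: Δp = +0.02959, p = 0.33185
step 3: Δp = -0.00466, p = 0.32719

0.327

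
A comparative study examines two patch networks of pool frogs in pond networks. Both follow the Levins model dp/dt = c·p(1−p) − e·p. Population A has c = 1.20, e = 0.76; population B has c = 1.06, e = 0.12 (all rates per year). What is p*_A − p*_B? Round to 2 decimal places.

A: p*_A = 1 − 0.76/1.20 = 0.3667.
B: p*_B = 1 − 0.12/1.06 = 0.8868.
p*_A − p*_B = 0.3667 − 0.8868 = -0.5201.

-0.52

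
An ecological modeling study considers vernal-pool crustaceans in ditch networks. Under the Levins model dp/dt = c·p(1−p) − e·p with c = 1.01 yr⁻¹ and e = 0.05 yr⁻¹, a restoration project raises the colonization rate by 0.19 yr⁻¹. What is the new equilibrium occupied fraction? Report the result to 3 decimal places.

Before: p* = 1 − 0.05/1.01 = 0.9505.
After the change, c = 1.2, e = 0.05, so p* = 1 − 0.05/1.2 = 0.9583.

0.958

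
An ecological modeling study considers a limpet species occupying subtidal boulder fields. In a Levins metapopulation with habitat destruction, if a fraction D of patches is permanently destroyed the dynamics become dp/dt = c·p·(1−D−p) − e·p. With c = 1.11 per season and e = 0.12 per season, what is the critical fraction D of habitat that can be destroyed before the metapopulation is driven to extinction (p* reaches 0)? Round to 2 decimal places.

The nontrivial equilibrium is p* = (1−D) − e/c; extinction occurs when this hits zero.
So D_crit = 1 − e/c = 1 − 0.12/1.11 = 1 − 0.1081 = 0.8919.
Note this equals the original equilibrium occupancy — the Levins extinction-debt result.

0.89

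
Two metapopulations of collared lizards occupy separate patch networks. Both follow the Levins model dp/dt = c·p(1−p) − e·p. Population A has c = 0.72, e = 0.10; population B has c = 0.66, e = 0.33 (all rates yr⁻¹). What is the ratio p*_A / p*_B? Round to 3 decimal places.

1.722

A: p*_A = 1 − 0.10/0.72 = 0.8611.
B: p*_B = 1 − 0.33/0.66 = 0.5000.
p*_A / p*_B = 0.8611/0.5000 = 1.7222.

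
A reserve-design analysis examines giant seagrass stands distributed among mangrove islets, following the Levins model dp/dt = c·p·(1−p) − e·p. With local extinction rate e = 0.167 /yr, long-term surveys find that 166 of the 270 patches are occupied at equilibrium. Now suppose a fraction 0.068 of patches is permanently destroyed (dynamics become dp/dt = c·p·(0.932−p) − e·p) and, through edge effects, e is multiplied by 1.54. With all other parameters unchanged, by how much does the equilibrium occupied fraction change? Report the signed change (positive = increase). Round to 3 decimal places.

Observed p* = 166/270 = 0.61481.
Balance c(1−p*) = e gives c = e/(1 − 0.61481) = 0.167/0.38519 = 0.43355.
New p* = 0.932 − e/c = 0.932 − 0.25718/0.43355 = 0.33880.
Δp* = 0.33880 − 0.61481 = -0.27601.

-0.276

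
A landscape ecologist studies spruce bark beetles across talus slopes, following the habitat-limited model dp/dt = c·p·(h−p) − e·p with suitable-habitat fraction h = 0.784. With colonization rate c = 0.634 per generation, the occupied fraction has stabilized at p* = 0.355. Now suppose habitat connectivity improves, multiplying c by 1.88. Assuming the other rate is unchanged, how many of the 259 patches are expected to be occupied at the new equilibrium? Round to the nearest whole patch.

144

Balance c(h−p*) = e gives e = 0.634×(0.784 − 0.35500) = 0.27199.
New p* = 0.784 − e/c = 0.784 − 0.27199/1.19192 = 0.55581.
Expected occupied = 259 × 0.55581 = 143.95 ≈ 144.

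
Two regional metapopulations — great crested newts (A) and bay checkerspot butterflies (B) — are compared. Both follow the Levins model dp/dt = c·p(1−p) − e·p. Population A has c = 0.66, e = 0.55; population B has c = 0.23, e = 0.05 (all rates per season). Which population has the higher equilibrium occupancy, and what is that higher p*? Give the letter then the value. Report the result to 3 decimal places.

B, 0.783

A: p*_A = 1 − 0.55/0.66 = 0.1667.
B: p*_B = 1 − 0.05/0.23 = 0.7826.
B is higher at 0.7826.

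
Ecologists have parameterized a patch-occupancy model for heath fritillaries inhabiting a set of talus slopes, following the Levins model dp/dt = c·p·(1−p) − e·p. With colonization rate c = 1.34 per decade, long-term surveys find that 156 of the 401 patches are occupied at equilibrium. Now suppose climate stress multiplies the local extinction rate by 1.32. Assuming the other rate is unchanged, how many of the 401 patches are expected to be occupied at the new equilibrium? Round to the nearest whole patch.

Observed p* = 156/401 = 0.38903.
Balance c(1−p*) = e gives e = 1.34×(1 − 0.38903) = 0.81870.
New p* = 1 − e/c = 1 − 1.08068/1.34000 = 0.19352.
Expected occupied = 401 × 0.19352 = 77.60 ≈ 78.

78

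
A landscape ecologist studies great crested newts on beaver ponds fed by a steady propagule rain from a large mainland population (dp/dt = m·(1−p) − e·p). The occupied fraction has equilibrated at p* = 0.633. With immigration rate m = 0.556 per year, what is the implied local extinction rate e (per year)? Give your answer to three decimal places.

At equilibrium m(1−p*) = e·p*, so e = m(1−p*)/p*.
e = 0.556 × 0.3670 / 0.633 = 0.3224.

0.322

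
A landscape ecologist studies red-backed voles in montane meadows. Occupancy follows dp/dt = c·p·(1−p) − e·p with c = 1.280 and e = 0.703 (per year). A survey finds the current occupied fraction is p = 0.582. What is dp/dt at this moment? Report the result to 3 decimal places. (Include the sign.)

Colonization term: c·p·(1−p) = 1.280×0.582×0.4180 = 0.31139.
Extinction term: e·p = 0.40915.
dp/dt = 0.31139 − 0.40915 = -0.09775.

-0.098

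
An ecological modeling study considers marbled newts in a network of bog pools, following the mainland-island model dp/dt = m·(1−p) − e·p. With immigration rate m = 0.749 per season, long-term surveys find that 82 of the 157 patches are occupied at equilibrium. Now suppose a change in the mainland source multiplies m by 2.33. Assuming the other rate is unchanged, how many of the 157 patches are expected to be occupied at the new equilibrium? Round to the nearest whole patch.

Observed p* = 82/157 = 0.52229.
Balance m(1−p*) = e·p* gives e = m(1−p*)/p* = 0.749×0.47771/0.52229 = 0.68507.
New p* = m/(m+e) = 1.74517/(1.74517+0.68507) = 0.71811.
Expected occupied = 157 × 0.71811 = 112.74 ≈ 113.

113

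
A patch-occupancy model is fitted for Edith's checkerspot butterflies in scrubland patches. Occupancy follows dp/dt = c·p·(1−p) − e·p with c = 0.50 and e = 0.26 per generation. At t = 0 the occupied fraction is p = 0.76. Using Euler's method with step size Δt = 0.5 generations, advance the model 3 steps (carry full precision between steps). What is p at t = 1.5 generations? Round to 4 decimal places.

Update rule: p ← p + [c·p·(1−p) − e·p]·Δt with Δt = 0.5.
step 1: Δp = -0.05320, p = 0.70680
step 2: Δp = -0.04008, p = 0.66672
step 3: Δp = -0.03112, p = 0.63560

0.6356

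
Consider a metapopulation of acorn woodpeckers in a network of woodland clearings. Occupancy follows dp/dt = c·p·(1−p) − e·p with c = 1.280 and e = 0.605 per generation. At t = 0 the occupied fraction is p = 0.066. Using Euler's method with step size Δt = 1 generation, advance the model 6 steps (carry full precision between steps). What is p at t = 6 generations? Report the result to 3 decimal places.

Update rule: p ← p + [c·p·(1−p) − e·p]·Δt with Δt = 1.
step 1: Δp = +0.03897, p = 0.10497
step 2: Δp = +0.05675, p = 0.16173
step 3: Δp = +0.07569, p = 0.23741
step 4: Δp = +0.08811, p = 0.32552
step 5: Δp = +0.08409, p = 0.40961
step 6: Δp = +0.06173, p = 0.47134

0.471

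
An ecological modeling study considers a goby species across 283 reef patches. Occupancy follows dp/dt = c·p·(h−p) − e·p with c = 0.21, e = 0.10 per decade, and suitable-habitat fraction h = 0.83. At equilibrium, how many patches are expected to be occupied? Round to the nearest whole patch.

p* = h − e/c = 0.83 − 0.4762 = 0.3538.
Expected occupied patches = N × p* = 283 × 0.3538 = 100.13 ≈ 100.

100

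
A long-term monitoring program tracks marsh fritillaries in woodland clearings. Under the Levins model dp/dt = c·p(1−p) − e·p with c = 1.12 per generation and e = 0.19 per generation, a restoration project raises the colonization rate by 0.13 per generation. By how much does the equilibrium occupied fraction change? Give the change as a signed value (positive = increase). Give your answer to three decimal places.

0.018

Before: p* = 1 − 0.19/1.12 = 0.8304.
After the change, c = 1.25, e = 0.19, so p* = 1 − 0.19/1.25 = 0.8480.
Δp* = 0.8480 − 0.8304 = +0.0176.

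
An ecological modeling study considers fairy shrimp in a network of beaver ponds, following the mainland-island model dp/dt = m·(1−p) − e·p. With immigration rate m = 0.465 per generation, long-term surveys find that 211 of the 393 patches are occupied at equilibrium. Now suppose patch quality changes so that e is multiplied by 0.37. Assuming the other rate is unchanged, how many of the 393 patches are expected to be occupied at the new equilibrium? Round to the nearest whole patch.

Observed p* = 211/393 = 0.53690.
Balance m(1−p*) = e·p* gives e = m(1−p*)/p* = 0.465×0.46310/0.53690 = 0.40108.
New p* = m/(m+e) = 0.46500/(0.46500+0.14840) = 0.75807.
Expected occupied = 393 × 0.75807 = 297.92 ≈ 298.

298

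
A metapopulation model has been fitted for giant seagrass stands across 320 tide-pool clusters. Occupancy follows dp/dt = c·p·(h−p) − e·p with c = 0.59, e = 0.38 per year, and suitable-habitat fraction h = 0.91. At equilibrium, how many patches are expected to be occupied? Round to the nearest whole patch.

p* = h − e/c = 0.91 − 0.6441 = 0.2659.
Expected occupied patches = N × p* = 320 × 0.2659 = 85.10 ≈ 85.

85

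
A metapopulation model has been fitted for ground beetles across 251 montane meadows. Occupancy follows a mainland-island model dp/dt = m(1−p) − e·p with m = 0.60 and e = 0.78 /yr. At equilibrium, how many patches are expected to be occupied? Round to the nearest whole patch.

109

p* = m/(m+e) = 0.60/1.3800 = 0.4348.
Expected occupied patches = N × p* = 251 × 0.4348 = 109.13 ≈ 109.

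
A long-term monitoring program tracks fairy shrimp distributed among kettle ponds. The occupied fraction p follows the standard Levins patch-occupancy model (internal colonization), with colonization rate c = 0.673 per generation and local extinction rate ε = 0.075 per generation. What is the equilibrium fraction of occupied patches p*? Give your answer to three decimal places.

0.889

Setting dp/dt = 0 and dividing through by p* gives c·(1−p*) = ε.
So p* = 1 − ε/c = 1 − 0.075/0.673 = 1 − 0.1114 = 0.8886.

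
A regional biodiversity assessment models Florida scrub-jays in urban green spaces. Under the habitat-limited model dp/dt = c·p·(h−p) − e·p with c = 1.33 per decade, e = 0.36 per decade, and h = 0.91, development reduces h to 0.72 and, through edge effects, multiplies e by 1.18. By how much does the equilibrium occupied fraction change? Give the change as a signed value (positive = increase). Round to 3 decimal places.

Before: p* = h − e/c = 0.91 − 0.36/1.33 = 0.91 − 0.2707 = 0.6393.
After: c = 1.33, e = 0.4248, h = 0.72; p* = 0.72 − 0.4248/1.33 = 0.4006.
Δp* = 0.4006 − 0.6393 = -0.2387.

-0.239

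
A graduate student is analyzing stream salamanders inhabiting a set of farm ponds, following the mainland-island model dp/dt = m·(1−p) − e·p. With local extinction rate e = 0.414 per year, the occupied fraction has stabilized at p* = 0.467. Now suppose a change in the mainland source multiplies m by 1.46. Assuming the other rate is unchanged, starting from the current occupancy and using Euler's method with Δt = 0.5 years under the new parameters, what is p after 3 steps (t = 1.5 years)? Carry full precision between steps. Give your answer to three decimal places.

0.547

Balance m(1−p*) = e·p* gives m = e·p*/(1−p*) = 0.414×0.46700/0.53300 = 0.36274.
Starting from p₀ = 0.46700; update p ← p + (dp/dt)·Δt with the new parameters.
t = 0.5: p = 0.46700 + (+0.04447) = 0.51147
t = 1: p = 0.51147 + (+0.02349) = 0.53496
t = 1.5: p = 0.53496 + (+0.01241) = 0.54736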